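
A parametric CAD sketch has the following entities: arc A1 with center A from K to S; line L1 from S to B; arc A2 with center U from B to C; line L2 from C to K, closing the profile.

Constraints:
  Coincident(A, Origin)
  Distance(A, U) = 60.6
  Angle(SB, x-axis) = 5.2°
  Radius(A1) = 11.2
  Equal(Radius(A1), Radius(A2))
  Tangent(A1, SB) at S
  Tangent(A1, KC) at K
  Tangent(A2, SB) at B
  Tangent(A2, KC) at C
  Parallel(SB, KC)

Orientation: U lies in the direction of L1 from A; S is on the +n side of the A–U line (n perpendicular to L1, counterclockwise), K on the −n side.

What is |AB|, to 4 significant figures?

61.63

Tangency of A1 to both parallel lines with radius 11.2 puts S and K at A ± 11.2·n: S = (-1.015, 11.15), K = (1.015, -11.15). Equal radii place B and C the same way about U: B = U + 11.2·n = (59.34, 16.65), C = U − 11.2·n = (61.37, -5.662). Then |AB| = |B − A| = 61.63.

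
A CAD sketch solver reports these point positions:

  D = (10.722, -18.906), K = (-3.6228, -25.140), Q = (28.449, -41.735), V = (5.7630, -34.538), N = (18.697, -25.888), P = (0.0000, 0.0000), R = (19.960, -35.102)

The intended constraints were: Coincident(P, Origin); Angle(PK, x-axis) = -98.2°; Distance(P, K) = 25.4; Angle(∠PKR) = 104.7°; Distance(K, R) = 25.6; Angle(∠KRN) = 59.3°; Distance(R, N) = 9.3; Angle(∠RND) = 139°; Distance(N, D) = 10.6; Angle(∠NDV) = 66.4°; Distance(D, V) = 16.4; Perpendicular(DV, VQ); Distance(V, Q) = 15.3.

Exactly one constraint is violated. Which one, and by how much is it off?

Distance(V, Q) = 15.3 — off by 8.50.

P = (0.00, 0.00) ✓; PK at -98.20° ✓; |PK| = 25.40 ✓; ∠PKR = 104.7° ✓; |KR| = 25.60 ✓; ∠KRN = 59.29° ✓; |RN| = 9.300 ✓; ∠RND = 139.0° ✓; |ND| = 10.60 ✓; ∠NDV = 66.40° ✓; |DV| = 16.40 ✓; ∠(DV, VQ) = 90.00° ✓; |VQ| = 23.80 ✗.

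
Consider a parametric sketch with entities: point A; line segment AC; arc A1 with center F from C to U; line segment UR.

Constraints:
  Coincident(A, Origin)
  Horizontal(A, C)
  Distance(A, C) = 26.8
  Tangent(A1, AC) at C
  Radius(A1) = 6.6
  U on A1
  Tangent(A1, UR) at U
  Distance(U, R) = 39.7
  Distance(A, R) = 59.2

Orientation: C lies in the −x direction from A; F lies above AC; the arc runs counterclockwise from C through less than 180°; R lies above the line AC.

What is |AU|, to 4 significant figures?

22.92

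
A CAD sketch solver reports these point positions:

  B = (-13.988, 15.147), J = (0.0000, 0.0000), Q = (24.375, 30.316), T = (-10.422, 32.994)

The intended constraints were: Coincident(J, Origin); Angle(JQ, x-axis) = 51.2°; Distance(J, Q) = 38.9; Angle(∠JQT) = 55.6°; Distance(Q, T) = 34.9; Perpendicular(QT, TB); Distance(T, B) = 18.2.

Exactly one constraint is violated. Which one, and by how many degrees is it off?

Perpendicular(QT, TB) — off by 6.90°.

J = (0.00, 0.00) ✓; JQ at 51.20° ✓; |JQ| = 38.90 ✓; ∠JQT = 55.60° ✓; |QT| = 34.90 ✓; ∠(QT, TB) = 83.10° ✗; |TB| = 18.20 ✓.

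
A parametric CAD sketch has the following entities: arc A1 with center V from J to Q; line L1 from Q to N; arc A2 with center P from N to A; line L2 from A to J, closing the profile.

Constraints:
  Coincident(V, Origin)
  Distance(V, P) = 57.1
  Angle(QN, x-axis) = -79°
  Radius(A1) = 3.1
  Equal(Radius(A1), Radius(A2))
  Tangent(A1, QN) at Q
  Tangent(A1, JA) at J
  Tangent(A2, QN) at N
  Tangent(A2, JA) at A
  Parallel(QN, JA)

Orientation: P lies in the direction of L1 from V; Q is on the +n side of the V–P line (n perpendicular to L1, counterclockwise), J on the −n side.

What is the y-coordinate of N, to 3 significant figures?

-55.5

Tangency of A1 to both parallel lines with radius 3.1 puts Q and J at V ± 3.1·n: Q = (3.04, 0.592), J = (-3.04, -0.592). Equal radii place N and A the same way about P: N = P + 3.1·n = (13.9, -55.5), A = P − 3.1·n = (7.85, -56.6). So N.y = -55.5.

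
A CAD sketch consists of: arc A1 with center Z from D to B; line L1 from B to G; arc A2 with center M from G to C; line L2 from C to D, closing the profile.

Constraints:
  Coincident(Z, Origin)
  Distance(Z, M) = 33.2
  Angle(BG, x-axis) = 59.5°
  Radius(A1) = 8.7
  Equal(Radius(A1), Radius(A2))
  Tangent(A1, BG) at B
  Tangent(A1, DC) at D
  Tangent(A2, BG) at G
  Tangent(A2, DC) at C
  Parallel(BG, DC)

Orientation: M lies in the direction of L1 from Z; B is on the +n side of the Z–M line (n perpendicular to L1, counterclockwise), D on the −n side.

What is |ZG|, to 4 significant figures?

34.32

Tangency of A1 to both parallel lines with radius 8.7 puts B and D at Z ± 8.7·n: B = (-7.496, 4.416), D = (7.496, -4.416). Equal radii place G and C the same way about M: G = M + 8.7·n = (9.354, 33.02), C = M − 8.7·n = (24.35, 24.19). Then |ZG| = |G − Z| = 34.32.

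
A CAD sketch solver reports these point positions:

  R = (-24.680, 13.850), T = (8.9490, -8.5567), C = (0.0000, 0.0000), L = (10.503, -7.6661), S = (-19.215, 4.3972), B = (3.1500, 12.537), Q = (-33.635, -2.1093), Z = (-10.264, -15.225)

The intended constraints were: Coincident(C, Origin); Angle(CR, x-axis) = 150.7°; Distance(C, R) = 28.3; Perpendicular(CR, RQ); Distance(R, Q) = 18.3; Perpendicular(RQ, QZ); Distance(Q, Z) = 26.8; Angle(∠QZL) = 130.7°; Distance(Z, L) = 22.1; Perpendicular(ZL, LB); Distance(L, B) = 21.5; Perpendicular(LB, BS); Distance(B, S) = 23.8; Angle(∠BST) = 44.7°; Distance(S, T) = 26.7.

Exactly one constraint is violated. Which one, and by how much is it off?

Distance(S, T) = 26.7 — off by 4.30.

C = (0.00, 0.00) ✓; CR at 150.7° ✓; |CR| = 28.30 ✓; ∠(CR, RQ) = 90.00° ✓; |RQ| = 18.30 ✓; ∠(RQ, QZ) = 90.00° ✓; |QZ| = 26.80 ✓; ∠QZL = 130.7° ✓; |ZL| = 22.10 ✓; ∠(ZL, LB) = 90.00° ✓; |LB| = 21.50 ✓; ∠(LB, BS) = 90.00° ✓; |BS| = 23.80 ✓; ∠BST = 44.70° ✓; |ST| = 31.00 ✗.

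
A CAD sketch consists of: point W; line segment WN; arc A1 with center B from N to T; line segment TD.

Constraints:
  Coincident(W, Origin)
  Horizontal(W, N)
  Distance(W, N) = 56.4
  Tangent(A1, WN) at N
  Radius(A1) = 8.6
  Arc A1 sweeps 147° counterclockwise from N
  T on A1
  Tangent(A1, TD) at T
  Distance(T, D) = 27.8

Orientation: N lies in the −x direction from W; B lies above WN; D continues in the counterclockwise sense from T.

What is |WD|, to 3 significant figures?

81.2

W is at the origin; WN is horizontal with |WN| = 56.4 and N on the −x side, so N = (-56.4, 0.00). Since A1 is tangent to WN there, BN ⟂ WN, so B = N + (0, 8.6) = (-56.4, 8.60). On A1, N sits at bearing -90° from B; a 147° counterclockwise sweep puts T at bearing 57°, so T = B + 8.6·(cos 57°, sin 57°) = (-51.7, 15.8). Since A1 is tangent to TD there, BT ⟂ TD, so TD runs along (−sin 57°, cos 57°); with |TD| = 27.8, D = (-75.0, 31.0). Then |WD| = |D − W| = 81.2.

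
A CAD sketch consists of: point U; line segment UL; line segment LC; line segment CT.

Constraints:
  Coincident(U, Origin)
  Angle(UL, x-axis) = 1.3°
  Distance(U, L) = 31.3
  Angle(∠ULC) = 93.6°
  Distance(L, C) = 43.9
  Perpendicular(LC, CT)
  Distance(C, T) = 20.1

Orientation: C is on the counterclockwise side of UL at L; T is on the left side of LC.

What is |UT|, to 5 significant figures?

47.198

∠ULC = 93.6°, so LC runs at 1.3° + (180° − 93.6°) = 87.700° from the x-axis; with |LC| = 43.9, C = L + 43.9·(cos 87.700°, sin 87.700°) = (33.054, 44.575). LC is perpendicular to CT; with |CT| = 20.1 on the left of LC, T = C + 20.1·(-0.99919, 0.040132) = (12.970, 45.381). Then |UT| = |T − U| = 47.198.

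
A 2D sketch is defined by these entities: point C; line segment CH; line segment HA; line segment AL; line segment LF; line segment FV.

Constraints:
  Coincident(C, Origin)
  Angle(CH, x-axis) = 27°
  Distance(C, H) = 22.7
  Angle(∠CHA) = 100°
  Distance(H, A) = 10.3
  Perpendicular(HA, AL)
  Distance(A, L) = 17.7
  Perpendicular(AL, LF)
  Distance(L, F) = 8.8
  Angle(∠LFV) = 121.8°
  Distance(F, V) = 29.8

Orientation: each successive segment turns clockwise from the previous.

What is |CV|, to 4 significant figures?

31.69

C is at the origin; CH runs at 27.0° with length 22.7, so H = (20.23, 10.31). ∠CHA = 100.0° gives HA at -53.00° from the x-axis; with |HA| = 10.3, A = (26.42, 2.080). HA ⟂ AL, so AL runs at -143.0°; with |AL| = 17.7, L = (12.29, -8.572). AL is perpendicular to LF, so LF runs at 127.0°; with |LF| = 8.8, F = (6.993, -1.544). ∠LFV = 121.8° gives FV at 68.80° from the x-axis; with |FV| = 29.8, V = (17.77, 26.24). Then |CV| = |V − C| = 31.69.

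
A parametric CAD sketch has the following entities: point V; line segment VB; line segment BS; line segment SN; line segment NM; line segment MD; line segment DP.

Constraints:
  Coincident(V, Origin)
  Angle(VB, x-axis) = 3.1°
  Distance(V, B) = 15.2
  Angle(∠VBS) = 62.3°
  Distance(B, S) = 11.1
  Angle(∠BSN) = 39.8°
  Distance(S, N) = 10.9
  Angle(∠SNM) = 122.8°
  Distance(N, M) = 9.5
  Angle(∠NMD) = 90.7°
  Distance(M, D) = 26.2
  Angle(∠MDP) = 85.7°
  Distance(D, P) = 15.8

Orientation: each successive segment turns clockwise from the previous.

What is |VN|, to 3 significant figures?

7.80

V is at the origin; VB runs at 3.1° with length 15.2, so B = (15.2, 0.822). ∠VBS = 62.3° gives BS at -115° from the x-axis; with |BS| = 11.1, S = (10.6, -9.27). ∠BSN = 39.8° gives SN at 105° from the x-axis; with |SN| = 10.9, N = (7.70, 1.25). Then |VN| = |N − V| = 7.80.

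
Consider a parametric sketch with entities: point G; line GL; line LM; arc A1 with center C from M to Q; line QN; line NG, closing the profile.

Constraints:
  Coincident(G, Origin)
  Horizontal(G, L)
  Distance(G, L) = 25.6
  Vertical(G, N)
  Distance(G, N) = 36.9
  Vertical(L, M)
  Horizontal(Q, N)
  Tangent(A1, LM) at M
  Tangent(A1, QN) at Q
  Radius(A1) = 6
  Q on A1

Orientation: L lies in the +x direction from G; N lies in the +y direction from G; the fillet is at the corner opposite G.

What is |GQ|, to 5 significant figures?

41.782

The virtual corner opposite G is at (25.600, 36.900). Tangency of A1 to LM means the radius CM is perpendicular to LM and since A1 is tangent to QN there, CQ ⟂ QN, with radius 6.0, so the center C sits 6.0 in from both sides at C = (19.600, 30.900). That places the tangent points at M = (25.600, 30.900) on LM and Q = (19.600, 36.900) on QN. Then |GQ| = |Q − G| = 41.782.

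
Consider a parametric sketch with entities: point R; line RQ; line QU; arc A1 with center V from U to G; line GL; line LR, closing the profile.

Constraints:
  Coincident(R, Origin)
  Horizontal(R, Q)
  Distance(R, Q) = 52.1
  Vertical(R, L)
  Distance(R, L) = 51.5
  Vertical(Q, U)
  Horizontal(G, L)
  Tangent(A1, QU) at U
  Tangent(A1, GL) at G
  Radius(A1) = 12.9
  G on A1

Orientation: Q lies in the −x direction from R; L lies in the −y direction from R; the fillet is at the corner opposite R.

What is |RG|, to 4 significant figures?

64.72

The virtual corner opposite R is at (-52.10, -51.50). Since A1 is tangent to QU there, VU ⟂ QU and A1 meets GL tangentially, so VG is at right angles to GL, with radius 12.9, so the center V sits 12.9 in from both sides at V = (-39.20, -38.60). That places the tangent points at U = (-52.10, -38.60) on QU and G = (-39.20, -51.50) on GL. Then |RG| = |G − R| = 64.72.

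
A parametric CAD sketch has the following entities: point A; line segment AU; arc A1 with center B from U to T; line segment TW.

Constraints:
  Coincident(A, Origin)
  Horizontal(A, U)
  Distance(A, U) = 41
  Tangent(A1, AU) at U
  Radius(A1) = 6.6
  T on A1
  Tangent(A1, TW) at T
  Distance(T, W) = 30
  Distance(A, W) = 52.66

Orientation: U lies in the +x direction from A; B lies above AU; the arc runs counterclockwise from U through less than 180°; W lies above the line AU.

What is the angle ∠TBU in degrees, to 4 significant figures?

109.2°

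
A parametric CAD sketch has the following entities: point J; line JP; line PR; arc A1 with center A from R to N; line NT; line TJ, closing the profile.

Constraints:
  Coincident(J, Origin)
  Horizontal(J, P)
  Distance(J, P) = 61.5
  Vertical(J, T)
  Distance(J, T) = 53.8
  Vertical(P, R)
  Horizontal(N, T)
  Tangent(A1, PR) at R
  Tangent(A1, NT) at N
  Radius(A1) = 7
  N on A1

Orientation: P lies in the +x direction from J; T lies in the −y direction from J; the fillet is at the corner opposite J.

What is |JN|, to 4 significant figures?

76.58

J is at the origin; JP is horizontal with |JP| = 61.5 and P on the +x side, so P = (61.50, 0.000). J and T share the same x with |JT| = 53.8 and T on the −y side, so T = (0.000, -53.80). The virtual corner opposite J is at (61.50, -53.80). Since A1 is tangent to PR there, AR ⟂ PR and the tangent condition forces AN to be normal to NT, with radius 7.0, so the center A sits 7.0 in from both sides at A = (54.50, -46.80). That places the tangent points at R = (61.50, -46.80) on PR and N = (54.50, -53.80) on NT. Then |JN| = |N − J| = 76.58.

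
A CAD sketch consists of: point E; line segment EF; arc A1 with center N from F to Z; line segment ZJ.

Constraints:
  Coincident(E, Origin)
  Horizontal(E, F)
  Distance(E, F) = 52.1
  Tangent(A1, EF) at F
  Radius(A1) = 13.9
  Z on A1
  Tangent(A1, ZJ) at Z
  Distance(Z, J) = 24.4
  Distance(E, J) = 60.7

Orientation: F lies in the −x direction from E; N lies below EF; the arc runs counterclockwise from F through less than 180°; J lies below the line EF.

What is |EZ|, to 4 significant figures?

66.34

Checks: |NZ| = 13.90 ✓; ∠(NZ, ZJ) = 90.00° ✓; |ZJ| = 24.40 ✓; |EJ| = 60.70 ✓.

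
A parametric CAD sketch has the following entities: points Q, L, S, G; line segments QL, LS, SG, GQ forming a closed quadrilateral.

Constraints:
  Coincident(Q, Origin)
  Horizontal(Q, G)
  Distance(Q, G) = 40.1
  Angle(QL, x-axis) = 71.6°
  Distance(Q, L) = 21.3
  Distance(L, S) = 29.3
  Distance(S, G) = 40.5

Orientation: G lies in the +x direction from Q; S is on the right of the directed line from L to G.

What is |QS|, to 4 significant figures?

8.431

Checks: |LS| = 29.30 ✓; |SG| = 40.50 ✓.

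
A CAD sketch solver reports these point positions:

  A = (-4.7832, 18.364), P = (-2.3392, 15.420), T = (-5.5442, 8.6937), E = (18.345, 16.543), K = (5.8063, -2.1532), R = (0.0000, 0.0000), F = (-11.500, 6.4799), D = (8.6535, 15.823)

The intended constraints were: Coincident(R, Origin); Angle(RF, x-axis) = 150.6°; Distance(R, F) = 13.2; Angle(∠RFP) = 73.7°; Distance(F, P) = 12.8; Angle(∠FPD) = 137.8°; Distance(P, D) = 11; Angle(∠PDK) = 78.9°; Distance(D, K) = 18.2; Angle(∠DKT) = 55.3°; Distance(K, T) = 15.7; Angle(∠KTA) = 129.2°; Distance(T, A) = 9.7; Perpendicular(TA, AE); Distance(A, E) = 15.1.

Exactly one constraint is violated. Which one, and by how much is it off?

Distance(A, E) = 15.1 — off by 8.10.

R = (0.00, 0.00) ✓; RF at 150.6° ✓; |RF| = 13.20 ✓; ∠RFP = 73.70° ✓; |FP| = 12.80 ✓; ∠FPD = 137.8° ✓; |PD| = 11.00 ✓; ∠PDK = 78.90° ✓; |DK| = 18.20 ✓; ∠DKT = 55.30° ✓; |KT| = 15.70 ✓; ∠KTA = 129.2° ✓; |TA| = 9.700 ✓; ∠(TA, AE) = 90.00° ✓; |AE| = 23.20 ✗.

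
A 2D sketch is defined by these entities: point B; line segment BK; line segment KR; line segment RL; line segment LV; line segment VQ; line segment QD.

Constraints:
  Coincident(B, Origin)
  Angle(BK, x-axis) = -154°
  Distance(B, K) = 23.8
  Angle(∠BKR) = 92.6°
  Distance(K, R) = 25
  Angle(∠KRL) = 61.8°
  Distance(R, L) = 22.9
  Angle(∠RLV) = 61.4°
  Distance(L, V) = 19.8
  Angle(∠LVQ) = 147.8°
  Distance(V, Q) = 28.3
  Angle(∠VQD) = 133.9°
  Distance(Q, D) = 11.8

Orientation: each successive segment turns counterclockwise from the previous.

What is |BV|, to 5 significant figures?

20.640

∠KRL = 61.8° gives RL at 51.600° from the x-axis; with |RL| = 22.9, L = (2.7617, -15.431). ∠RLV = 61.4° gives LV at 170.20° from the x-axis; with |LV| = 19.8, V = (-16.749, -12.060). Then |BV| = |V − B| = 20.640.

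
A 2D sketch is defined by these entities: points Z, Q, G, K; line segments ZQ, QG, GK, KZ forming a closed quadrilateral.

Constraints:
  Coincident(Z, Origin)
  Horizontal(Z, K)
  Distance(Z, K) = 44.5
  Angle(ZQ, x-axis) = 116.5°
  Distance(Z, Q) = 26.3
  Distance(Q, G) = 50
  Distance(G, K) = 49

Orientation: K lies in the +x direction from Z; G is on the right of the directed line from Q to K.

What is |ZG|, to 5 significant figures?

24.606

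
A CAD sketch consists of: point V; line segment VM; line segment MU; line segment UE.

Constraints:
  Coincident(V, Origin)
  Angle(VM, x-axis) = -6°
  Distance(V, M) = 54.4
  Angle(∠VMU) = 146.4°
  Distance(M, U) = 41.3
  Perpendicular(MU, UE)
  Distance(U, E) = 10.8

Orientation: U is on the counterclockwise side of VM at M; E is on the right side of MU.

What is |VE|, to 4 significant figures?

95.78

V is at the origin; VM runs at -6.0° with length 54.4, so M = 54.4·(cos -6.0°, sin -6.0°) = (54.10, -5.686). ∠VMU = 146.4°, so MU runs at -6.0° + (180° − 146.4°) = 27.60° from the x-axis; with |MU| = 41.3, U = M + 41.3·(cos 27.60°, sin 27.60°) = (90.70, 13.45). The perpendicularity gives UE at right angles to MU; with |UE| = 10.8 on the right of MU, E = U + 10.8·(0.4633, -0.8862) = (95.71, 3.877). Then |VE| = |E − V| = 95.78.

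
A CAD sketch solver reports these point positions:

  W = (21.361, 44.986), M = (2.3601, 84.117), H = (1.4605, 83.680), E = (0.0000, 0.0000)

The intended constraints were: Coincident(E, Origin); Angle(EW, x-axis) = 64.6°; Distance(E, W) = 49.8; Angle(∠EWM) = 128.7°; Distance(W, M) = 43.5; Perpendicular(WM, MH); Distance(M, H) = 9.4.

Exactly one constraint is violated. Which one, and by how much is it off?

Distance(M, H) = 9.4 — off by 8.40.

E = (0.00, 0.00) ✓; EW at 64.60° ✓; |EW| = 49.80 ✓; ∠EWM = 128.7° ✓; |WM| = 43.50 ✓; ∠(WM, MH) = 90.01° ✓; |MH| = 1.000 ✗.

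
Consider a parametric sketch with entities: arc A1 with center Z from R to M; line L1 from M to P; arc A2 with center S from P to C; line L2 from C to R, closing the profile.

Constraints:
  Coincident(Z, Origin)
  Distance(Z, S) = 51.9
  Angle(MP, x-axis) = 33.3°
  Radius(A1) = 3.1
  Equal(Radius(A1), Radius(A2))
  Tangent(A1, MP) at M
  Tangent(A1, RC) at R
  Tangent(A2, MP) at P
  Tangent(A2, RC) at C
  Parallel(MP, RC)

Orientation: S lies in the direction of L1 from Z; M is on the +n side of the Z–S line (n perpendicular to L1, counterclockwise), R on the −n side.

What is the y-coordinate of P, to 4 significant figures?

31.09

The slot axis is L1's direction at 33.3°, so u = (cos 33.3°, sin 33.3°) = (0.8358, 0.5490) and n = (−sin 33.3°, cos 33.3°) = (-0.5490, 0.8358). Z is at the origin and S lies 51.9 along u from Z, so S = 51.9·u = (43.38, 28.49). Tangency of A1 to both parallel lines with radius 3.1 puts M and R at Z ± 3.1·n: M = (-1.702, 2.591), R = (1.702, -2.591). Equal radii place P and C the same way about S: P = S + 3.1·n = (41.68, 31.09), C = S − 3.1·n = (45.08, 25.90). So P.y = 31.09.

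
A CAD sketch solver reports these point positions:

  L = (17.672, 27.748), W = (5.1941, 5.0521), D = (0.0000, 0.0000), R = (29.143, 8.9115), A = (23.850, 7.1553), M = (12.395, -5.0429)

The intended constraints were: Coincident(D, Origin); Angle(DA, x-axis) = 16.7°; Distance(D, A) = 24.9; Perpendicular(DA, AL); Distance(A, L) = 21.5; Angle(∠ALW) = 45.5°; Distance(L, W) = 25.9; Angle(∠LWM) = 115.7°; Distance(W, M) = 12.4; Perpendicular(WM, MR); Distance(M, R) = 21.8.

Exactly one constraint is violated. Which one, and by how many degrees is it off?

Perpendicular(WM, MR) — off by 4.30°.

D = (0.00, 0.00) ✓; DA at 16.70° ✓; |DA| = 24.90 ✓; ∠(DA, AL) = 90.00° ✓; |AL| = 21.50 ✓; ∠ALW = 45.50° ✓; |LW| = 25.90 ✓; ∠LWM = 115.7° ✓; |WM| = 12.40 ✓; ∠(WM, MR) = 94.30° ✗; |MR| = 21.80 ✓.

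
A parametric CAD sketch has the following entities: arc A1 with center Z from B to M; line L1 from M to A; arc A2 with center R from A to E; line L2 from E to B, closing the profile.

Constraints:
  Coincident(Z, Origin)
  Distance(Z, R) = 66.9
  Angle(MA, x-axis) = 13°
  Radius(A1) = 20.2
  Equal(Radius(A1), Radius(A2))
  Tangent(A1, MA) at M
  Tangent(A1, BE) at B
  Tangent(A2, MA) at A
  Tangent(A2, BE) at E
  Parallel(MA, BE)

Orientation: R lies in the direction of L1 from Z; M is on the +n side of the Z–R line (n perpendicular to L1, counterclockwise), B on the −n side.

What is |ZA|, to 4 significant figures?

69.88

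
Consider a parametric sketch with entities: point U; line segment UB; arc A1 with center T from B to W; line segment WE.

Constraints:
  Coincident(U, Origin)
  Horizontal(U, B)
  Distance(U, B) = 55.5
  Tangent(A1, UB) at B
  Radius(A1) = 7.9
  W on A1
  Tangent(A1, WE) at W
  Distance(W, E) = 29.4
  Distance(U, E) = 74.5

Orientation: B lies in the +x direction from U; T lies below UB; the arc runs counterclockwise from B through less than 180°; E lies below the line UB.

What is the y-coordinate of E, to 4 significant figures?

-36.92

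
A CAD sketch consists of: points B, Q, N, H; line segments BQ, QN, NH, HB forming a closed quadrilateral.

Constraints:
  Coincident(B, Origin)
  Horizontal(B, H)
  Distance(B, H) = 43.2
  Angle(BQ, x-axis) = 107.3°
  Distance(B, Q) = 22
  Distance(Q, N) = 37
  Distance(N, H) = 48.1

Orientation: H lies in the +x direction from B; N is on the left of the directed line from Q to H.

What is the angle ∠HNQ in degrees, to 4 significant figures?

77.55°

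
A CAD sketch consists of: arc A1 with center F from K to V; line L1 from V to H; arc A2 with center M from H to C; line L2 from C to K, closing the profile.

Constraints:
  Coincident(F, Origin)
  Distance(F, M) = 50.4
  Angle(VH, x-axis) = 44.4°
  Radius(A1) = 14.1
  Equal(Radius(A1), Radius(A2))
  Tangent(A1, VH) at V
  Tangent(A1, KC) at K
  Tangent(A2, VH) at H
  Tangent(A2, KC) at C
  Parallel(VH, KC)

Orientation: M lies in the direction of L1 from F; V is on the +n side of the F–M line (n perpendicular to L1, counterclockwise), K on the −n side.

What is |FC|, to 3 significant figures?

52.3

The slot axis is L1's direction at 44.4°, so u = (cos 44.4°, sin 44.4°) = (0.714, 0.700) and n = (−sin 44.4°, cos 44.4°) = (-0.700, 0.714). F is at the origin and M lies 50.4 along u from F, so M = 50.4·u = (36.0, 35.3). Tangency of A1 to both parallel lines with radius 14.1 puts V and K at F ± 14.1·n: V = (-9.87, 10.1), K = (9.87, -10.1). Equal radii place H and C the same way about M: H = M + 14.1·n = (26.1, 45.3), C = M − 14.1·n = (45.9, 25.2). Then |FC| = |C − F| = 52.3.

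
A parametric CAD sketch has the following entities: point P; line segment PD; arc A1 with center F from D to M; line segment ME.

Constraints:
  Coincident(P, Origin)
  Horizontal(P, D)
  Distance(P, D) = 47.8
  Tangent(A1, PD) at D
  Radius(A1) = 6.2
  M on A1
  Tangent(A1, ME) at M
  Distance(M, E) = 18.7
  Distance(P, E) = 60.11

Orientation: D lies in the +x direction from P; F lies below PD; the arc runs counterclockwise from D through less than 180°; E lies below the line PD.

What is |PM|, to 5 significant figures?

44.179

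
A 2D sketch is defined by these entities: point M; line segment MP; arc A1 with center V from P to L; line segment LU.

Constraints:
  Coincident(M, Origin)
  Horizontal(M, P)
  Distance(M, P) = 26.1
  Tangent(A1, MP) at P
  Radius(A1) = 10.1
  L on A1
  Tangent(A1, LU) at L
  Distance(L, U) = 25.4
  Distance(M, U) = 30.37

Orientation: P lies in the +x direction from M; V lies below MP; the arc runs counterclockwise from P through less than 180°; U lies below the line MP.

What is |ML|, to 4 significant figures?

17.89

Checks: |VL| = 10.10 ✓; ∠(VL, LU) = 90.00° ✓; |LU| = 25.40 ✓; |MU| = 30.37 ✓.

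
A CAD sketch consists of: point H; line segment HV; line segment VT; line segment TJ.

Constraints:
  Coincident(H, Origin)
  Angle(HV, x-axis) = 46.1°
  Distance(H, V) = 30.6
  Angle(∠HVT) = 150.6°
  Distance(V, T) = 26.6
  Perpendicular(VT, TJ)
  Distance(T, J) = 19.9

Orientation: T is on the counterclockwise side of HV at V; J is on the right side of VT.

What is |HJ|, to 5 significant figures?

63.687

∠HVT = 150.6°, so VT runs at 46.1° + (180° − 150.6°) = 75.500° from the x-axis; with |VT| = 26.6, T = V + 26.6·(cos 75.500°, sin 75.500°) = (27.878, 47.802). The perpendicularity gives TJ at right angles to VT; with |TJ| = 19.9 on the right of VT, J = T + 19.9·(0.96815, -0.25038) = (47.144, 42.819). Then |HJ| = |J − H| = 63.687.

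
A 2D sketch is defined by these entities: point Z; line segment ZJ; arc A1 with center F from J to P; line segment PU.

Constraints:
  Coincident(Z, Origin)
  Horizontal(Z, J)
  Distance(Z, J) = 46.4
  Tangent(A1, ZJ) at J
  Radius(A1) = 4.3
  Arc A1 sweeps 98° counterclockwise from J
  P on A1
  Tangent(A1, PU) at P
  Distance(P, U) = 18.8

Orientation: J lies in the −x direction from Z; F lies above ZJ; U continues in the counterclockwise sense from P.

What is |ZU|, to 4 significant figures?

50.56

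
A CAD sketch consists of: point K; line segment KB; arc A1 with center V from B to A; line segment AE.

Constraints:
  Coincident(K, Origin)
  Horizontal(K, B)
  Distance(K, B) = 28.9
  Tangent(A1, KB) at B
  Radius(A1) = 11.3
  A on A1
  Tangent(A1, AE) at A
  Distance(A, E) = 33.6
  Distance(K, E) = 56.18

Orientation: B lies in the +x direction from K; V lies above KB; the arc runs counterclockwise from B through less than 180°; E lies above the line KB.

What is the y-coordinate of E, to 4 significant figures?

46.67

K is at the origin; K and B share the same y with |KB| = 28.9 and B on the +x side, so B = (28.90, 0.000). A1 meets KB tangentially, so VB is at right angles to KB, so V = B + (0, 11.3) = (28.90, 11.30). Since VA ⟂ AE (tangency), |VE| = √(11.3² + 33.6²) = 35.45 regardless of where A sits on A1. So E lies on both circle(K, 56.18) and circle(V, 35.45); the above-KB intersection is E = (31.28, 46.67). A is the foot of the tangent from E: A = (39.83, 14.18).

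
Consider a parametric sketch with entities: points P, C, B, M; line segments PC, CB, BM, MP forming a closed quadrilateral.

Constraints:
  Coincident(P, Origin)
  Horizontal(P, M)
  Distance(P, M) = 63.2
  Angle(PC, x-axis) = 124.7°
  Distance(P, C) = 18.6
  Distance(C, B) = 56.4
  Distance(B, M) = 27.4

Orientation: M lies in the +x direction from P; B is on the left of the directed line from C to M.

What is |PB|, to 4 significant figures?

50.11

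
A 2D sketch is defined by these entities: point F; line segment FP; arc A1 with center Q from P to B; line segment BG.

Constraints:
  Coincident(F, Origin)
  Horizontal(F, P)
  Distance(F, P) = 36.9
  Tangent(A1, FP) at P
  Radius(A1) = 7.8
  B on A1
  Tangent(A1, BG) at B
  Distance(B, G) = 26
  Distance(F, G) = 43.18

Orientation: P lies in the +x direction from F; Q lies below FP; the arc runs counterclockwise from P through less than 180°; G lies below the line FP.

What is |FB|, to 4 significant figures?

30.02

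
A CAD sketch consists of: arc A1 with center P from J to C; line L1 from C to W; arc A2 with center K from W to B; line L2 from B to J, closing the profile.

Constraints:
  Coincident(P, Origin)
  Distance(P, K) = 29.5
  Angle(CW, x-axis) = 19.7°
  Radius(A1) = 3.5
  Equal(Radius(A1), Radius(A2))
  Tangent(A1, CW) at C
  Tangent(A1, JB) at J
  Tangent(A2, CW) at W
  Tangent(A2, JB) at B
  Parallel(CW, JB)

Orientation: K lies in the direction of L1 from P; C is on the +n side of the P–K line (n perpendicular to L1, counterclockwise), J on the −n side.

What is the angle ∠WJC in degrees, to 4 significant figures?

76.65°

The slot axis is L1's direction at 19.7°, so u = (cos 19.7°, sin 19.7°) = (0.9415, 0.3371) and n = (−sin 19.7°, cos 19.7°) = (-0.3371, 0.9415). P is at the origin and K lies 29.5 along u from P, so K = 29.5·u = (27.77, 9.944). Tangency of A1 to both parallel lines with radius 3.5 puts C and J at P ± 3.5·n: C = (-1.180, 3.295), J = (1.180, -3.295). Equal radii place W and B the same way about K: W = K + 3.5·n = (26.59, 13.24), B = K − 3.5·n = (28.95, 6.649). Then cos ∠WJC = JW·JC / (|JW||JC|), giving 76.65°.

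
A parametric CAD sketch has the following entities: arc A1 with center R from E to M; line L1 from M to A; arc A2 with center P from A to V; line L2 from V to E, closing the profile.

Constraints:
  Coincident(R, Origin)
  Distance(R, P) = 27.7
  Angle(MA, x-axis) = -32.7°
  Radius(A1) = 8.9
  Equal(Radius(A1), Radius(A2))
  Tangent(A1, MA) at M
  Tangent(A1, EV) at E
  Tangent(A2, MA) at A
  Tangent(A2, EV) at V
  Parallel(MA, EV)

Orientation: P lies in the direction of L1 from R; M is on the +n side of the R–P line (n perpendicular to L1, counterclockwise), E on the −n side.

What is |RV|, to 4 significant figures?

29.09

The slot axis is L1's direction at -32.7°, so u = (cos -32.7°, sin -32.7°) = (0.8415, -0.5402) and n = (−sin -32.7°, cos -32.7°) = (0.5402, 0.8415). R is at the origin and P lies 27.7 along u from R, so P = 27.7·u = (23.31, -14.96). Tangency of A1 to both parallel lines with radius 8.9 puts M and E at R ± 8.9·n: M = (4.808, 7.489), E = (-4.808, -7.489). Equal radii place A and V the same way about P: A = P + 8.9·n = (28.12, -7.475), V = P − 8.9·n = (18.50, -22.45). Then |RV| = |V − R| = 29.09.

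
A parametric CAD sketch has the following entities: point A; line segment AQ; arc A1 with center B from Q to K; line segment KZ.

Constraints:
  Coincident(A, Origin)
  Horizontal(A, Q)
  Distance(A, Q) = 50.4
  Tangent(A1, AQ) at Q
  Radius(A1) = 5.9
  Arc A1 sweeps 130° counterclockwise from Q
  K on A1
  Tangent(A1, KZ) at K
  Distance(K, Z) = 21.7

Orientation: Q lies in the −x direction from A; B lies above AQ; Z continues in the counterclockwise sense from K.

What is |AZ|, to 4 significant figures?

65.36

On A1, Q sits at bearing -90° from B; a 130° counterclockwise sweep puts K at bearing 40°, so K = B + 5.9·(cos 40°, sin 40°) = (-45.88, 9.692). The tangent condition forces BK to be normal to KZ, so KZ runs along (−sin 40°, cos 40°); with |KZ| = 21.7, Z = (-59.83, 26.32). Then |AZ| = |Z − A| = 65.36.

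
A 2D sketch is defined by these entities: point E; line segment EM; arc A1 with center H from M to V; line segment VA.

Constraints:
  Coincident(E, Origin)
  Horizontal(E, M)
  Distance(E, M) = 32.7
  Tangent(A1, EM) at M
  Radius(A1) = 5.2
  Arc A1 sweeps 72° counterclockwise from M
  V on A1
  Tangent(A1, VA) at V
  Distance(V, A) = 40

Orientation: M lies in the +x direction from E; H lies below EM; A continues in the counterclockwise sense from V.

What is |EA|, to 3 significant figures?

44.4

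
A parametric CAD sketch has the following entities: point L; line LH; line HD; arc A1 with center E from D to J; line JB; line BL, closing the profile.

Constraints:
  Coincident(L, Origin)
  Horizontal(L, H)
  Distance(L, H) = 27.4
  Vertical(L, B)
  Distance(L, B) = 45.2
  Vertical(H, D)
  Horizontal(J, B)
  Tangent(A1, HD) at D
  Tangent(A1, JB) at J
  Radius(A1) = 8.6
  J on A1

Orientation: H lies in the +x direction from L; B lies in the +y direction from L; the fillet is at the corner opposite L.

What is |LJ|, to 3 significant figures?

49.0

The virtual corner opposite L is at (27.4, 45.2). Since A1 is tangent to HD there, ED ⟂ HD and tangency of A1 to JB means the radius EJ is perpendicular to JB, with radius 8.6, so the center E sits 8.6 in from both sides at E = (18.8, 36.6). That places the tangent points at D = (27.4, 36.6) on HD and J = (18.8, 45.2) on JB. Then |LJ| = |J − L| = 49.0.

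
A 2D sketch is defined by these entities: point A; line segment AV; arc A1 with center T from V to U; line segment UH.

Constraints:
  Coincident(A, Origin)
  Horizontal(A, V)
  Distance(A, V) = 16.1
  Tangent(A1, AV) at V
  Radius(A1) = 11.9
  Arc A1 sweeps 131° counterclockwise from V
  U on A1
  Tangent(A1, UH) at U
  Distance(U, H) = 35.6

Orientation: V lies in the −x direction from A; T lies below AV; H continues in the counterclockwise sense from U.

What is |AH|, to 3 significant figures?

46.6

A is at the origin; A and V share the same y with |AV| = 16.1 and V on the −x side, so V = (-16.1, 0.00). The tangent condition forces TV to be normal to AV, so T = V + (0, -11.9) = (-16.1, -11.9). On A1, V sits at bearing 90° from T; a 131° counterclockwise sweep puts U at bearing 221°, so U = T + 11.9·(cos 221°, sin 221°) = (-25.1, -19.7). The tangent condition forces TU to be normal to UH, so UH runs along (−sin 221°, cos 221°); with |UH| = 35.6, H = (-1.73, -46.6). Then |AH| = |H − A| = 46.6.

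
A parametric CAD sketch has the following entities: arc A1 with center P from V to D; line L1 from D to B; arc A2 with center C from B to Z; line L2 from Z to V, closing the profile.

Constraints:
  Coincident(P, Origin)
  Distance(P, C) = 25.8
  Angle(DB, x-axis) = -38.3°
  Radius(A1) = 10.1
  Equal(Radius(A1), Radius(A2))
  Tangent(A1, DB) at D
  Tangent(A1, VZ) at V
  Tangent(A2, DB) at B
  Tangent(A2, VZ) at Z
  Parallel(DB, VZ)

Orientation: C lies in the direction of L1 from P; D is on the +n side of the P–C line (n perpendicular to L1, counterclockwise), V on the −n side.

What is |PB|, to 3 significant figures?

27.7

Tangency of A1 to both parallel lines with radius 10.1 puts D and V at P ± 10.1·n: D = (6.26, 7.93), V = (-6.26, -7.93). Equal radii place B and Z the same way about C: B = C + 10.1·n = (26.5, -8.06), Z = C − 10.1·n = (14.0, -23.9). Then |PB| = |B − P| = 27.7.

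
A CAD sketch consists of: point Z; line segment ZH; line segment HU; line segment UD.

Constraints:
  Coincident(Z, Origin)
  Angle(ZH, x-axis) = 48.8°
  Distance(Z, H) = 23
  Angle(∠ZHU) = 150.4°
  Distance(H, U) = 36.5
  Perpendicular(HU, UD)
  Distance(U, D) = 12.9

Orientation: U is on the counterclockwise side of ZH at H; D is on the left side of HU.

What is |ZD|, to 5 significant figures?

56.519

Z is at the origin; ZH runs at 48.8° with length 23.0, so H = 23.0·(cos 48.8°, sin 48.8°) = (15.150, 17.306). ∠ZHU = 150.4°, so HU runs at 48.8° + (180° − 150.4°) = 78.400° from the x-axis; with |HU| = 36.5, U = H + 36.5·(cos 78.400°, sin 78.400°) = (22.489, 53.060). HU ⟂ UD; with |UD| = 12.9 on the left of HU, D = U + 12.9·(-0.97958, 0.20108) = (9.8527, 55.654). Then |ZD| = |D − Z| = 56.519.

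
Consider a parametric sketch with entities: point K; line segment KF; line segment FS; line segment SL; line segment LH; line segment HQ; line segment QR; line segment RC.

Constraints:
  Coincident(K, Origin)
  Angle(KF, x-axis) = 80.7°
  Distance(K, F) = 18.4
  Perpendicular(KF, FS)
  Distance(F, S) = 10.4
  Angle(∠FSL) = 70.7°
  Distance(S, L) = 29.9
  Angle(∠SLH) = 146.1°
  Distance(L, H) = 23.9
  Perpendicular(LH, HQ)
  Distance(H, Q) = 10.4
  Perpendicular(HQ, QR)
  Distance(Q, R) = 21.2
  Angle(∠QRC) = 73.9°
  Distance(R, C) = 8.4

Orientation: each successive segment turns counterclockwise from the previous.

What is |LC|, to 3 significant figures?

5.54

K is at the origin; KF runs at 80.7° with length 18.4, so F = (2.97, 18.2). The perpendicularity gives FS at right angles to KF, so FS runs at 171°; with |FS| = 10.4, S = (-7.29, 19.8). ∠FSL = 70.7° gives SL at -80.0° from the x-axis; with |SL| = 29.9, L = (-2.10, -9.61). ∠SLH = 146.1° gives LH at -46.1° from the x-axis; with |LH| = 23.9, H = (14.5, -26.8). LH is perpendicular to HQ, so HQ runs at 43.9°; with |HQ| = 10.4, Q = (22.0, -19.6). HQ ⟂ QR, so QR runs at 134°; with |QR| = 21.2, R = (7.27, -4.34). ∠QRC = 73.9° gives RC at -120° from the x-axis; with |RC| = 8.4, C = (3.07, -11.6). Then |LC| = |C − L| = 5.54.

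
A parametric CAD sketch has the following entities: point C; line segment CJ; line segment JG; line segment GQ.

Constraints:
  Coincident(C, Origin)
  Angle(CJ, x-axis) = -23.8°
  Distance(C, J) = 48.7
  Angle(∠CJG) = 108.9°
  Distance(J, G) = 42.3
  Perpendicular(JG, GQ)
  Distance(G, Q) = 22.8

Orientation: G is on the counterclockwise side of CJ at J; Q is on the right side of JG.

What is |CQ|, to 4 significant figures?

90.09

C is at the origin; CJ runs at -23.8° with length 48.7, so J = 48.7·(cos -23.8°, sin -23.8°) = (44.56, -19.65). ∠CJG = 108.9°, so JG runs at -23.8° + (180° − 108.9°) = 47.30° from the x-axis; with |JG| = 42.3, G = J + 42.3·(cos 47.30°, sin 47.30°) = (73.24, 11.43). JG is perpendicular to GQ; with |GQ| = 22.8 on the right of JG, Q = G + 22.8·(0.7349, -0.6782) = (90.00, -4.028). Then |CQ| = |Q − C| = 90.09.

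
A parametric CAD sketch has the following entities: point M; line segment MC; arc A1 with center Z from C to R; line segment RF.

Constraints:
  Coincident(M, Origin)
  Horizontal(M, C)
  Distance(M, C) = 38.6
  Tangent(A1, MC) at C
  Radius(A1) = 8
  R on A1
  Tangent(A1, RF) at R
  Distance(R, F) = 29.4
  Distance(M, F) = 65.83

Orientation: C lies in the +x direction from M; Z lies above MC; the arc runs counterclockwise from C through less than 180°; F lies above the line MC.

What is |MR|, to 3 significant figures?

46.2

M is at the origin; MC is horizontal with |MC| = 38.6 and C on the +x side, so C = (38.6, 0.00). A1 meets MC tangentially, so ZC is at right angles to MC, so Z = C + (0, 8) = (38.6, 8.00). Since ZR ⟂ RF (tangency), |ZF| = √(8.0² + 29.4²) = 30.5 regardless of where R sits on A1. So F lies on both circle(M, 65.83) and circle(Z, 30.5); the above-MC intersection is F = (57.7, 31.8). R is the foot of the tangent from F: R = (45.9, 4.81).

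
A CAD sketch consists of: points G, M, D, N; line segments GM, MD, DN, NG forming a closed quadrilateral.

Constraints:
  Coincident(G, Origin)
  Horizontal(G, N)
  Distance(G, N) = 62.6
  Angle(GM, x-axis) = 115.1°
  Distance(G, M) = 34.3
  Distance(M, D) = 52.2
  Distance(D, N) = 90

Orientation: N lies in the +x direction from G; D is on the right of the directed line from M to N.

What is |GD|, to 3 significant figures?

32.2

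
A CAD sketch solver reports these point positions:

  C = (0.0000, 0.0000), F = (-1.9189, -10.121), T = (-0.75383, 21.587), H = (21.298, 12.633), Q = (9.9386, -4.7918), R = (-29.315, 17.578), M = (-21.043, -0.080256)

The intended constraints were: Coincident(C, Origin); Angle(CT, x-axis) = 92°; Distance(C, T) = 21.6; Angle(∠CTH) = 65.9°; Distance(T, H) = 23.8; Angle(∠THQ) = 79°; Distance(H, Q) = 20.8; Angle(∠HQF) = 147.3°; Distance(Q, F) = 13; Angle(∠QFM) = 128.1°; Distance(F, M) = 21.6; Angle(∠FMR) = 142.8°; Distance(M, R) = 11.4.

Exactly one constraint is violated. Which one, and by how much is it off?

Distance(M, R) = 11.4 — off by 8.10.

C = (0.00, 0.00) ✓; CT at 92.00° ✓; |CT| = 21.60 ✓; ∠CTH = 65.90° ✓; |TH| = 23.80 ✓; ∠THQ = 79.00° ✓; |HQ| = 20.80 ✓; ∠HQF = 147.3° ✓; |QF| = 13.00 ✓; ∠QFM = 128.1° ✓; |FM| = 21.60 ✓; ∠FMR = 142.8° ✓; |MR| = 19.50 ✗.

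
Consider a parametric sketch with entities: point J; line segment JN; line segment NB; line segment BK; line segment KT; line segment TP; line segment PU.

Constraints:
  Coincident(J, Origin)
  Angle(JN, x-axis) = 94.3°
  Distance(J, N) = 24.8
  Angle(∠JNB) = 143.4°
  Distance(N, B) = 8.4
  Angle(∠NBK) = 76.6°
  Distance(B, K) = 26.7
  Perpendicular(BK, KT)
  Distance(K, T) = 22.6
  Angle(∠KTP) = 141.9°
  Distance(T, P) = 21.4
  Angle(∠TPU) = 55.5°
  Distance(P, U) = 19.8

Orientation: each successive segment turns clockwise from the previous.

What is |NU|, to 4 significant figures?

13.59

J is at the origin; JN runs at 94.3° with length 24.8, so N = (-1.859, 24.73). ∠JNB = 143.4° gives NB at 57.70° from the x-axis; with |NB| = 8.4, B = (2.629, 31.83). ∠NBK = 76.6° gives BK at -45.70° from the x-axis; with |BK| = 26.7, K = (21.28, 12.72). BK ⟂ KT, so KT runs at -135.7°; with |KT| = 22.6, T = (5.102, -3.063). ∠KTP = 141.9° gives TP at -173.8° from the x-axis; with |TP| = 21.4, P = (-16.17, -5.374). ∠TPU = 55.5° gives PU at 61.70° from the x-axis; with |PU| = 19.8, U = (-6.786, 12.06). Then |NU| = |U − N| = 13.59.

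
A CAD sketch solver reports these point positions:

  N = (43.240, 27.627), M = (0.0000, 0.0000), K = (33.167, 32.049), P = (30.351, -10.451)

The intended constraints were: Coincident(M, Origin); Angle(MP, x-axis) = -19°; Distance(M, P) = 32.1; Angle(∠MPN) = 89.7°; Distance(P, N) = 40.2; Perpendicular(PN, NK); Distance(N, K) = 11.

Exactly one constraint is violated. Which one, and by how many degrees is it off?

Perpendicular(PN, NK) — off by 5.00°.

M = (0.00, 0.00) ✓; MP at -19.00° ✓; |MP| = 32.10 ✓; ∠MPN = 89.70° ✓; |PN| = 40.20 ✓; ∠(PN, NK) = 85.00° ✗; |NK| = 11.00 ✓.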